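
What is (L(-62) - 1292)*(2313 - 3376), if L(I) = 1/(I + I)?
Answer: 170302167/124 ≈ 1.3734e+6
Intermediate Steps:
L(I) = 1/(2*I)
(L(-62) - 1292)*(2313 - 3376) = ((½)/(-62) - 1292)*(2313 - 3376) = ((½)*(-1/62) - 1292)*(-1063) = (-1/124 - 1292)*(-1063) = -160209/124*(-1063) = 170302167/124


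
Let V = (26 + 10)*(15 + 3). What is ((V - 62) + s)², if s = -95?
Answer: 241081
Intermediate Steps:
V = 648 (V = 36*18 = 648)
((V - 62) + s)² = ((648 - 62) - 95)² = (586 - 95)² = 491² = 241081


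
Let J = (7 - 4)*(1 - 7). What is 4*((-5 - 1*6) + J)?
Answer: -116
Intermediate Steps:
J = -18 (J = 3*(-6) = -18)
4*((-5 - 1*6) + J) = 4*((-5 - 1*6) - 18) = 4*((-5 - 6) - 18) = 4*(-11 - 18) = 4*(-29) = -116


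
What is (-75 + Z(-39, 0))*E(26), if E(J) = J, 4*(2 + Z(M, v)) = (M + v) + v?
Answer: -4511/2 ≈ -2255.5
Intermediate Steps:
Z(M, v) = -2 + v/2 + M/4 (Z(M, v) = -2 + ((M + v) + v)/4 = -2 + (M + 2*v)/4 = -2 + (v/2 + M/4) = -2 + v/2 + M/4)
(-75 + Z(-39, 0))*E(26) = (-75 + (-2 + (½)*0 + (¼)*(-39)))*26 = (-75 + (-2 + 0 - 39/4))*26 = (-75 - 47/4)*26 = -347/4*26 = -4511/2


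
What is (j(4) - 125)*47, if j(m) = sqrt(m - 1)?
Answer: -5875 + 47*sqrt(3) ≈ -5793.6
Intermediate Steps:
j(m) = sqrt(-1 + m)
(j(4) - 125)*47 = (sqrt(-1 + 4) - 125)*47 = (sqrt(3) - 125)*47 = (-125 + sqrt(3))*47 = -5875 + 47*sqrt(3)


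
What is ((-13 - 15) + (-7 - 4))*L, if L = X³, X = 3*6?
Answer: -227448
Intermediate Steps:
X = 18
L = 5832 (L = 18³ = 5832)
((-13 - 15) + (-7 - 4))*L = ((-13 - 15) + (-7 - 4))*5832 = (-28 - 11)*5832 = -39*5832 = -227448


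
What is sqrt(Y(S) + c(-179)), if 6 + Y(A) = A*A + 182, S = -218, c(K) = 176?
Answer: 2*sqrt(11969) ≈ 218.81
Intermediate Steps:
Y(A) = 176 + A**2 (Y(A) = -6 + (A*A + 182) = -6 + (A**2 + 182) = -6 + (182 + A**2) = 176 + A**2)
sqrt(Y(S) + c(-179)) = sqrt((176 + (-218)**2) + 176) = sqrt((176 + 47524) + 176) = sqrt(47700 + 176) = sqrt(47876) = 2*sqrt(11969)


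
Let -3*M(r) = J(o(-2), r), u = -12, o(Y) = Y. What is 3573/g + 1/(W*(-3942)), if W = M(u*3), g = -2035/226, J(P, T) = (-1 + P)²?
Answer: -9549469313/24065910 ≈ -396.80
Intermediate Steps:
g = -2035/226 (g = -2035*1/226 = -2035/226 ≈ -9.0044)
M(r) = -3 (M(r) = -(-1 - 2)²/3 = -⅓*(-3)² = -⅓*9 = -3)
W = -3
3573/g + 1/(W*(-3942)) = 3573/(-2035/226) + 1/(-3*(-3942)) = 3573*(-226/2035) - ⅓*(-1/3942) = -807498/2035 + 1/11826 = -9549469313/24065910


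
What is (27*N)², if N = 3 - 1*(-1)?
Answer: 11664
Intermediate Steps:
N = 4 (N = 3 + 1 = 4)
(27*N)² = (27*4)² = 108² = 11664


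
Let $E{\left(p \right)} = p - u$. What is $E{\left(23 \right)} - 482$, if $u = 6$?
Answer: $-465$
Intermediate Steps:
$E{\left(p \right)} = -6 + p$ ($E{\left(p \right)} = p - 6 = -6 + p$)
$E{\left(23 \right)} - 482 = \left(-6 + 23\right) - 482 = 17 - 482 = -465$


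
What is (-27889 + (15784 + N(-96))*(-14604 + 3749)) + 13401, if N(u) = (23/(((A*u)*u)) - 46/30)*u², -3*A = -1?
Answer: -18704627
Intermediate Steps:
A = ⅓ (A = -⅓*(-1) = ⅓ ≈ 0.33333)
N(u) = u²*(-23/15 + 69/u²) (N(u) = (23/(((u/3)*u)) - 46/30)*u² = (23/((u²/3)) - 46*1/30)*u² = (23*(3/u²) - 23/15)*u² = (69/u² - 23/15)*u² = (-23/15 + 69/u²)*u² = u²*(-23/15 + 69/u²))
(-27889 + (15784 + N(-96))*(-14604 + 3749)) + 13401 = (-27889 + (15784 + (69 - 23/15*(-96)²))*(-14604 + 3749)) + 13401 = (-27889 + (15784 + (69 - 23/15*9216))*(-10855)) + 13401 = (-27889 + (15784 + (69 - 70656/5))*(-10855)) + 13401 = (-27889 + (15784 - 70311/5)*(-10855)) + 13401 = (-27889 + (8609/5)*(-10855)) + 13401 = (-27889 - 18690139) + 13401 = -18718028 + 13401 = -18704627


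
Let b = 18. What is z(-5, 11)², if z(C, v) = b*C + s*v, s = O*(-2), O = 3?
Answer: 24336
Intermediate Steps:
s = -6 (s = 3*(-2) = -6)
z(C, v) = -6*v + 18*C (z(C, v) = 18*C - 6*v = -6*v + 18*C)
z(-5, 11)² = (-6*11 + 18*(-5))² = (-66 - 90)² = (-156)² = 24336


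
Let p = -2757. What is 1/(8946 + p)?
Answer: 1/6189 ≈ 0.00016158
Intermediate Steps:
1/(8946 + p) = 1/(8946 - 2757) = 1/6189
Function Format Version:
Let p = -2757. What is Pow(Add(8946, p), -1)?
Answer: Rational(1, 6189) ≈ 0.00016158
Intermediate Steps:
Pow(Add(8946, p), -1) = Pow(Add(8946, -2757), -1) = Pow(6189, -1) = Rational(1, 6189)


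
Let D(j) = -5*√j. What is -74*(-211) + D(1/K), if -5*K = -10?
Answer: 15614 - 5*√2/2 ≈ 15610.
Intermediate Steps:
K = 2 (K = -⅕*(-10) = 2)
-74*(-211) + D(1/K) = -74*(-211) - 5*√2/2 = 15614 - 5*√2/2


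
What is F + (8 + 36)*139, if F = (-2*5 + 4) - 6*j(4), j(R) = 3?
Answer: 6092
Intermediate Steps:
F = -24 (F = (-2*5 + 4) - 6*3 = (-10 + 4) - 18 = -6 - 18 = -24)
F + (8 + 36)*139 = -24 + (8 + 36)*139 = -24 + 44*139 = -24 + 6116 = 6092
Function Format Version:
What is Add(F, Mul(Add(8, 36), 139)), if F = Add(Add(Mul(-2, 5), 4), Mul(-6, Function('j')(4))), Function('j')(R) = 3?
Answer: 6092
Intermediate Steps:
F = -24 (F = Add(Add(Mul(-2, 5), 4), Mul(-6, 3)) = Add(Add(-10, 4), -18) = Add(-6, -18) = -24)
Add(F, Mul(Add(8, 36), 139)) = Add(-24, Mul(Add(8, 36), 139)) = Add(-24, Mul(44, 139)) = Add(-24, 6116) = 6092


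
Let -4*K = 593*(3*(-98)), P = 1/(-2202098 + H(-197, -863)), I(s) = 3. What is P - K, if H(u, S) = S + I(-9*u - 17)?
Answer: -48008512955/1101479 ≈ -43586.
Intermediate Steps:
H(u, S) = 3 + S (H(u, S) = S + 3 = 3 + S)
P = -1/2202958 (P = 1/(-2202098 + (3 - 863)) = 1/(-2202098 - 860) = 1/(-2202958) = -1/2202958 ≈ -4.5394e-7)
K = 87171/2 (K = -593*3*(-98)/4 = -593*(-294)/4 = -1/4*(-174342) = 87171/2 ≈ 43586.)
P - K = -1/2202958 - 1*87171/2 = -1/2202958 - 87171/2 = -48008512955/1101479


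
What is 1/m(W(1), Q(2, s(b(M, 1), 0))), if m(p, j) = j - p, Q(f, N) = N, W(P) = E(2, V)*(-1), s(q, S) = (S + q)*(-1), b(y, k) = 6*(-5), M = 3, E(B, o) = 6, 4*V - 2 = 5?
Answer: 1/36 ≈ 0.027778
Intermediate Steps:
V = 7/4 (V = ½ + (¼)*5 = ½ + 5/4 = 7/4 ≈ 1.7500)
b(y, k) = -30
s(q, S) = -S - q
W(P) = -6 (W(P) = 6*(-1) = -6)
1/m(W(1), Q(2, s(b(M, 1), 0))) = 1/((-1*0 - 1*(-30)) - 1*(-6)) = 1/((0 + 30) + 6) = 1/(30 + 6) = 1/36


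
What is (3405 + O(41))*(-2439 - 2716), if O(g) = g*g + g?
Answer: -26429685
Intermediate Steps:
O(g) = g + g² (O(g) = g² + g = g + g²)
(3405 + O(41))*(-2439 - 2716) = (3405 + 41*(1 + 41))*(-2439 - 2716) = (3405 + 41*42)*(-5155) = (3405 + 1722)*(-5155) = 5127*(-5155) = -26429685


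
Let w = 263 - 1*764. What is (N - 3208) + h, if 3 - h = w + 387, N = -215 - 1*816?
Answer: -4122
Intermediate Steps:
N = -1031 (N = -215 - 816 = -1031)
w = -501 (w = 263 - 764 = -501)
h = 117 (h = 3 - (-501 + 387) = 3 - 1*(-114) = 3 + 114 = 117)
(N - 3208) + h = (-1031 - 3208) + 117 = -4239 + 117 = -4122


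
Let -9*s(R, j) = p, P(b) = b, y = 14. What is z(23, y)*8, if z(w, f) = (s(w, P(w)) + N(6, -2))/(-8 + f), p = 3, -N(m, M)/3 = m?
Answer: -220/9 ≈ -24.444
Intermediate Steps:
N(m, M) = -3*m
s(R, j) = -⅓ (s(R, j) = -⅑*3 = -⅓)
z(w, f) = -55/(3*(-8 + f)) (z(w, f) = (-⅓ - 3*6)/(-8 + f) = (-⅓ - 18)/(-8 + f) = -55/(3*(-8 + f)))
z(23, y)*8 = -55/(-24 + 3*14)*8 = -55/(-24 + 42)*8 = -55/18*8 = -220/9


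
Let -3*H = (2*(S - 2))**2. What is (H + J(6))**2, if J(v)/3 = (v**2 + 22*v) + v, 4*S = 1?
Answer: 38626225/144 ≈ 2.6824e+5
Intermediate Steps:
S = 1/4 (S = (1/4)*1 = 1/4 ≈ 0.25000)
J(v) = 3*v**2 + 69*v (J(v) = 3*((v**2 + 22*v) + v) = 3*(v**2 + 23*v) = 3*v**2 + 69*v)
H = -49/12 (H = -4*(1/4 - 2)**2/3 = -(2*(-7/4))**2/3 = -(-7/2)**2/3 = -1/3*49/4 = -49/12 ≈ -4.0833)
(H + J(6))**2 = (-49/12 + 3*6*(23 + 6))**2 = (-49/12 + 3*6*29)**2 = (-49/12 + 522)**2 = (6215/12)**2 = 38626225/144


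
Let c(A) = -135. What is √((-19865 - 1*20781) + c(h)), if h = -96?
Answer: I*√40781 ≈ 201.94*I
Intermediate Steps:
√((-19865 - 1*20781) + c(h)) = √((-19865 - 1*20781) - 135) = √((-19865 - 20781) - 135) = √(-40646 - 135) = √(-40781) = I*√40781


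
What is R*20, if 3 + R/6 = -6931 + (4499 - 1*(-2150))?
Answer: -34200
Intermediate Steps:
R = -1710 (R = -18 + 6*(-6931 + (4499 - 1*(-2150))) = -18 + 6*(-6931 + (4499 + 2150)) = -18 + 6*(-6931 + 6649) = -18 + 6*(-282) = -18 - 1692 = -1710)
R*20 = -1710*20 = -34200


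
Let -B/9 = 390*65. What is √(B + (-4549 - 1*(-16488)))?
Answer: I*√216211 ≈ 464.98*I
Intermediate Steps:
B = -228150 (B = -3510*65 = -9*25350 = -228150)
√(B + (-4549 - 1*(-16488))) = √(-228150 + (-4549 - 1*(-16488))) = √(-228150 + (-4549 + 16488)) = √(-228150 + 11939) = √(-216211) = I*√216211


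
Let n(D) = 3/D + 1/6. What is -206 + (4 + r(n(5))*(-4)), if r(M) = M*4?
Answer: -3214/15 ≈ -214.27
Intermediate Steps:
n(D) = ⅙ + 3/D (n(D) = 3/D + 1*(⅙) = 3/D + ⅙ = ⅙ + 3/D)
r(M) = 4*M
-206 + (4 + r(n(5))*(-4)) = -206 + (4 + (4*((⅙)*(18 + 5)/5))*(-4)) = -206 + (4 + (4*((⅙)*(⅕)*23))*(-4)) = -206 + (4 + (4*(23/30))*(-4)) = -206 + (4 + (46/15)*(-4)) = -206 + (4 - 184/15) = -206 - 124/15 = -3214/15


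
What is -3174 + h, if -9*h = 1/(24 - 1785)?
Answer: -50304725/15849 ≈ -3174.0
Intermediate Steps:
h = 1/15849 (h = -1/(9*(24 - 1785)) = -1/9/(-1761) = -1/9*(-1/1761) = 1/15849 ≈ 6.3095e-5)
-3174 + h = -3174 + 1/15849 = -50304725/15849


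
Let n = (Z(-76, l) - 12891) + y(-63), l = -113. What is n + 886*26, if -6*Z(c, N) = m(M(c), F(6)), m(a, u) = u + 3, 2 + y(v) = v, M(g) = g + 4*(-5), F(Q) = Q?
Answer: 20157/2 ≈ 10079.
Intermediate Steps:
M(g) = -20 + g (M(g) = g - 20 = -20 + g)
y(v) = -2 + v
m(a, u) = 3 + u
Z(c, N) = -3/2 (Z(c, N) = -(3 + 6)/6 = -1/6*9 = -3/2)
n = -25915/2 (n = (-3/2 - 12891) + (-2 - 63) = -25785/2 - 65 = -25915/2 ≈ -12958.)
n + 886*26 = -25915/2 + 886*26 = -25915/2 + 23036 = 20157/2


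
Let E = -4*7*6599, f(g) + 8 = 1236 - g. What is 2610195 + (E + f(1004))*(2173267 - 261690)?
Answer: -352775102001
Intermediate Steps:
f(g) = 1228 - g (f(g) = -8 + (1236 - g) = 1228 - g)
E = -184772 (E = -28*6599 = -184772)
2610195 + (E + f(1004))*(2173267 - 261690) = 2610195 + (-184772 + (1228 - 1*1004))*(2173267 - 261690) = 2610195 + (-184772 + (1228 - 1004))*1911577 = 2610195 + (-184772 + 224)*1911577 = 2610195 - 184548*1911577 = 2610195 - 352777712196 = -352775102001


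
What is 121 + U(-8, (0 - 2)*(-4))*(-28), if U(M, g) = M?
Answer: 345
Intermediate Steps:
121 + U(-8, (0 - 2)*(-4))*(-28) = 121 - 8*(-28) = 121 + 224 = 345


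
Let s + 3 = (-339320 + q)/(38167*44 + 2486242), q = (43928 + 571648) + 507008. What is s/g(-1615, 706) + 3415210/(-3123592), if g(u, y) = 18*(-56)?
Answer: -42570200378743/39034810797840 ≈ -1.0906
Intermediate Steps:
q = 1122584 (q = 615576 + 507008 = 1122584)
g(u, y) = -1008
s = -1952251/694265 (s = -3 + (-339320 + 1122584)/(38167*44 + 2486242) = -3 + 783264/(1679348 + 2486242) = -3 + 783264/4165590 = -3 + 783264*(1/4165590) = -3 + 130544/694265 = -1952251/694265 ≈ -2.8120)
s/g(-1615, 706) + 3415210/(-3123592) = -1952251/694265/(-1008) + 3415210/(-3123592) = -1952251/694265*(-1/1008) + 3415210*(-1/3123592) = 278893/99974160 - 1707605/1561796 = -42570200378743/39034810797840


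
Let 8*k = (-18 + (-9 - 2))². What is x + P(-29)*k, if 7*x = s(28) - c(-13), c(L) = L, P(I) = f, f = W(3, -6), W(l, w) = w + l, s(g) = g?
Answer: -17333/56 ≈ -309.52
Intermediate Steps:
W(l, w) = l + w
f = -3 (f = 3 - 6 = -3)
P(I) = -3
x = 41/7 (x = (28 - 1*(-13))/7 = (28 + 13)/7 = (⅐)*41 = 41/7 ≈ 5.8571)
k = 841/8 (k = (-18 + (-9 - 2))²/8 = (-18 - 11)²/8 = (⅛)*(-29)² = (⅛)*841 = 841/8 ≈ 105.13)
x + P(-29)*k = 41/7 - 3*841/8 = 41/7 - 2523/8 = -17333/56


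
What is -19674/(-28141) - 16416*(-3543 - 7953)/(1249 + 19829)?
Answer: 295063187886/32953111 ≈ 8954.0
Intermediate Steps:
-19674/(-28141) - 16416*(-3543 - 7953)/(1249 + 19829) = -19674*(-1/28141) - 16416/(21078/(-11496)) = 19674/28141 - 16416/(21078*(-1/11496)) = 19674/28141 - 16416/(-3513/1916) = 19674/28141 - 16416*(-1916/3513) = 19674/28141 + 10484352/1171 = 295063187886/32953111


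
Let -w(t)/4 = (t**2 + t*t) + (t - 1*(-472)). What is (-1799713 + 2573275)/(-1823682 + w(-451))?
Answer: -386781/1725487 ≈ -0.22416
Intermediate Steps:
w(t) = -1888 - 8*t**2 - 4*t (w(t) = -4*((t**2 + t*t) + (t - 1*(-472))) = -4*((t**2 + t**2) + (t + 472)) = -4*(2*t**2 + (472 + t)) = -4*(472 + t + 2*t**2) = -1888 - 8*t**2 - 4*t)
(-1799713 + 2573275)/(-1823682 + w(-451)) = (-1799713 + 2573275)/(-1823682 + (-1888 - 8*(-451)**2 - 4*(-451))) = 773562/(-1823682 + (-1888 - 8*203401 + 1804)) = 773562/(-1823682 + (-1888 - 1627208 + 1804)) = 773562/(-1823682 - 1627292) = 773562/(-3450974) = 773562*(-1/3450974) = -386781/1725487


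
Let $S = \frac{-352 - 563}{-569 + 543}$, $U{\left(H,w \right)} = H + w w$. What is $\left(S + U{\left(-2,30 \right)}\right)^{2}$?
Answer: $\frac{588693169}{676} \approx 8.7085 \cdot 10^{5}$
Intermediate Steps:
$U{\left(H,w \right)} = H + w^{2}$
$S = \frac{915}{26}$ ($S = - \frac{915}{-26} = \left(-915\right) \left(- \frac{1}{26}\right) = \frac{915}{26} \approx 35.192$)
$\left(S + U{\left(-2,30 \right)}\right)^{2} = \left(\frac{915}{26} - \left(2 - 30^{2}\right)\right)^{2} = \left(\frac{915}{26} + \left(-2 + 900\right)\right)^{2} = \left(\frac{915}{26} + 898\right)^{2} = \left(\frac{24263}{26}\right)^{2} = \frac{588693169}{676}$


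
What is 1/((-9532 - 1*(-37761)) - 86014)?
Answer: -1/57785 ≈ -1.7306e-5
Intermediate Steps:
1/((-9532 - 1*(-37761)) - 86014) = 1/((-9532 + 37761) - 86014) = 1/(28229 - 86014) = 1/(-57785) = -1/57785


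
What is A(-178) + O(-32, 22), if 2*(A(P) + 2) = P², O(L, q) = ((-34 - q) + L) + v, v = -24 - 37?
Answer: 15691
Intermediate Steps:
v = -61
O(L, q) = -95 + L - q (O(L, q) = ((-34 - q) + L) - 61 = (-34 + L - q) - 61 = -95 + L - q)
A(P) = -2 + P²/2
A(-178) + O(-32, 22) = (-2 + (½)*(-178)²) + (-95 - 32 - 1*22) = (-2 + (½)*31684) + (-95 - 32 - 22) = (-2 + 15842) - 149 = 15840 - 149 = 15691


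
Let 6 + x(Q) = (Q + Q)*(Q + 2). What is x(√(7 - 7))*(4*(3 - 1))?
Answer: -48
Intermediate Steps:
x(Q) = -6 + 2*Q*(2 + Q) (x(Q) = -6 + (Q + Q)*(Q + 2) = -6 + (2*Q)*(2 + Q) = -6 + 2*Q*(2 + Q))
x(√(7 - 7))*(4*(3 - 1)) = (-6 + 2*(√(7 - 7))² + 4*√(7 - 7))*(4*(3 - 1)) = (-6 + 2*(√0)² + 4*√0)*(4*2) = (-6 + 2*0² + 4*0)*8 = (-6 + 2*0 + 0)*8 = (-6 + 0 + 0)*8 = -6*8 = -48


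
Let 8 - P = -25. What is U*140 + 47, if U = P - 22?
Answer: 1587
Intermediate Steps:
P = 33 (P = 8 - 1*(-25) = 8 + 25 = 33)
U = 11 (U = 33 - 22 = 11)
U*140 + 47 = 11*140 + 47 = 1540 + 47 = 1587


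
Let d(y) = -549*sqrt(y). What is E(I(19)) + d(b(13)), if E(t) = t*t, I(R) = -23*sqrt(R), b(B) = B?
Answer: 10051 - 549*sqrt(13) ≈ 8071.6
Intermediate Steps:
E(t) = t**2
E(I(19)) + d(b(13)) = (-23*sqrt(19))**2 - 549*sqrt(13) = 10051 - 549*sqrt(13)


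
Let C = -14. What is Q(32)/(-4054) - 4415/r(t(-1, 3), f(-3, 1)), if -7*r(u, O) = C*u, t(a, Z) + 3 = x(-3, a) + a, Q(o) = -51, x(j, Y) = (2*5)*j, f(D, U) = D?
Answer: 8950939/137836 ≈ 64.939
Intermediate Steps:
x(j, Y) = 10*j
t(a, Z) = -33 + a (t(a, Z) = -3 + (10*(-3) + a) = -3 + (-30 + a) = -33 + a)
r(u, O) = 2*u (r(u, O) = -(-2)*u = 2*u)
Q(32)/(-4054) - 4415/r(t(-1, 3), f(-3, 1)) = -51/(-4054) - 4415*1/(2*(-33 - 1)) = -51*(-1/4054) - 4415/(2*(-34)) = 51/4054 - 4415/(-68) = 51/4054 - 4415*(-1/68) = 51/4054 + 4415/68 = 8950939/137836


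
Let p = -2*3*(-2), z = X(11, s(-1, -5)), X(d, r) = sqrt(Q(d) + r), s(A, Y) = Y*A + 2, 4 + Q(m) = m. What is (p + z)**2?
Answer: (12 + sqrt(14))**2 ≈ 247.80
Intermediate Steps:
Q(m) = -4 + m
s(A, Y) = 2 + A*Y (s(A, Y) = A*Y + 2 = 2 + A*Y)
X(d, r) = sqrt(-4 + d + r) (X(d, r) = sqrt((-4 + d) + r) = sqrt(-4 + d + r))
z = sqrt(14) (z = sqrt(-4 + 11 + (2 - 1*(-5))) = sqrt(-4 + 11 + (2 + 5)) = sqrt(-4 + 11 + 7) = sqrt(14) ≈ 3.7417)
p = 12 (p = -6*(-2) = 12)
(p + z)**2 = (12 + sqrt(14))**2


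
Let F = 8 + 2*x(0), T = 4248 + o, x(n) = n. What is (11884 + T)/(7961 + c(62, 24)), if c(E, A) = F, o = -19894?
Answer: -3762/7969 ≈ -0.47208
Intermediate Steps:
T = -15646 (T = 4248 - 19894 = -15646)
F = 8 (F = 8 + 2*0 = 8 + 0 = 8)
c(E, A) = 8
(11884 + T)/(7961 + c(62, 24)) = (11884 - 15646)/(7961 + 8) = -3762/7969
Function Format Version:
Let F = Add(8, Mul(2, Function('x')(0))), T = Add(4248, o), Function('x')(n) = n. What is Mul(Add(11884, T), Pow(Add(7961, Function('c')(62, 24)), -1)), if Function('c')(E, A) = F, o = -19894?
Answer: Rational(-3762, 7969) ≈ -0.47208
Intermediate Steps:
T = -15646 (T = Add(4248, -19894) = -15646)
F = 8 (F = Add(8, Mul(2, 0)) = Add(8, 0) = 8)
Function('c')(E, A) = 8
Mul(Add(11884, T), Pow(Add(7961, Function('c')(62, 24)), -1)) = Mul(Add(11884, -15646), Pow(Add(7961, 8), -1)) = Mul(-3762, Pow(7969, -1)) = Mul(-3762, Rational(1, 7969)) = Rational(-3762, 7969)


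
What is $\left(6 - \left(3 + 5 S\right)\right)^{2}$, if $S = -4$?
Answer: $529$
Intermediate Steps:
$\left(6 - \left(3 + 5 S\right)\right)^{2} = \left(6 - -17\right)^{2} = \left(6 + \left(20 - 3\right)\right)^{2} = \left(6 + 17\right)^{2} = 23^{2} = 529$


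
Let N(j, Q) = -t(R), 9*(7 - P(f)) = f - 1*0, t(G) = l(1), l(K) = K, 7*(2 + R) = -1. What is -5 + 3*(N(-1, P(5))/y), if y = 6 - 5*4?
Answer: -67/14 ≈ -4.7857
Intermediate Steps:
R = -15/7 (R = -2 + (⅐)*(-1) = -2 - ⅐ = -15/7 ≈ -2.1429)
t(G) = 1
P(f) = 7 - f/9 (P(f) = 7 - (f - 1*0)/9 = 7 - (f + 0)/9 = 7 - f/9)
N(j, Q) = -1 (N(j, Q) = -1*1 = -1)
y = -14 (y = 6 - 20 = -14)
-5 + 3*(N(-1, P(5))/y) = -5 + 3*(-1/(-14)) = -5 + 3*(-1*(-1/14)) = -5 + 3*(1/14) = -5 + 3/14 = -67/14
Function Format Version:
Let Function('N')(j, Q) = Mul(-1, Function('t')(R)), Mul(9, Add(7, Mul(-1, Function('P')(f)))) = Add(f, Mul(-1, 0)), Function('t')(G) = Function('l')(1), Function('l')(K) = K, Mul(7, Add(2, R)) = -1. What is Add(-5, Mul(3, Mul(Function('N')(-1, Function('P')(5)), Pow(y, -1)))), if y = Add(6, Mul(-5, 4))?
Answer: Rational(-67, 14) ≈ -4.7857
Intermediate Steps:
R = Rational(-15, 7) (R = Add(-2, Mul(Rational(1, 7), -1)) = Add(-2, Rational(-1, 7)) = Rational(-15, 7) ≈ -2.1429)
Function('t')(G) = 1
Function('P')(f) = Add(7, Mul(Rational(-1, 9), f)) (Function('P')(f) = Add(7, Mul(Rational(-1, 9), Add(f, Mul(-1, 0)))) = Add(7, Mul(Rational(-1, 9), Add(f, 0))) = Add(7, Mul(Rational(-1, 9), f)))
Function('N')(j, Q) = -1 (Function('N')(j, Q) = Mul(-1, 1) = -1)
y = -14 (y = Add(6, -20) = -14)
Add(-5, Mul(3, Mul(Function('N')(-1, Function('P')(5)), Pow(y, -1)))) = Add(-5, Mul(3, Mul(-1, Pow(-14, -1)))) = Add(-5, Mul(3, Mul(-1, Rational(-1, 14)))) = Add(-5, Mul(3, Rational(1, 14))) = Add(-5, Rational(3, 14)) = Rational(-67, 14)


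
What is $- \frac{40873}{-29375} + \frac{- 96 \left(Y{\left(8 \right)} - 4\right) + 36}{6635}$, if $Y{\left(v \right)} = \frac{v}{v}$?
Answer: $\frac{56141971}{38980625} \approx 1.4403$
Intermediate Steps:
$Y{\left(v \right)} = 1$
$- \frac{40873}{-29375} + \frac{- 96 \left(Y{\left(8 \right)} - 4\right) + 36}{6635} = - \frac{40873}{-29375} + \frac{- 96 \left(1 - 4\right) + 36}{6635} = \left(-40873\right) \left(- \frac{1}{29375}\right) + \left(- 96 \left(1 - 4\right) + 36\right) \frac{1}{6635} = \frac{40873}{29375} + \left(\left(-96\right) \left(-3\right) + 36\right) \frac{1}{6635} = \frac{40873}{29375} + \left(288 + 36\right) \frac{1}{6635} = \frac{40873}{29375} + 324 \cdot \frac{1}{6635} = \frac{40873}{29375} + \frac{324}{6635} = \frac{56141971}{38980625}$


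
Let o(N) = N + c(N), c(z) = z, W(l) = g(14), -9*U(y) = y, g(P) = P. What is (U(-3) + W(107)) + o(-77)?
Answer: -419/3 ≈ -139.67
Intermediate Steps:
U(y) = -y/9
W(l) = 14
o(N) = 2*N (o(N) = N + N = 2*N)
(U(-3) + W(107)) + o(-77) = (-⅑*(-3) + 14) + 2*(-77) = (⅓ + 14) - 154 = 43/3 - 154 = -419/3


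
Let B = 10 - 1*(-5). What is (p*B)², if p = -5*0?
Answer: 0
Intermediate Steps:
p = 0
B = 15 (B = 10 + 5 = 15)
(p*B)² = (0*15)² = 0² = 0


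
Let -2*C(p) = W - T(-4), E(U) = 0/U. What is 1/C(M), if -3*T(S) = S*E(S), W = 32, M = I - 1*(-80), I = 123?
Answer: -1/16 ≈ -0.062500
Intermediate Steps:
M = 203 (M = 123 - 1*(-80) = 123 + 80 = 203)
E(U) = 0
T(S) = 0 (T(S) = -S*0/3 = -⅓*0 = 0)
C(p) = -16 (C(p) = -(32 - 1*0)/2 = -(32 + 0)/2 = -½*32 = -16)
1/C(M) = 1/(-16) = -1/16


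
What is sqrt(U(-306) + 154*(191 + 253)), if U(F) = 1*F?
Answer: sqrt(68070) ≈ 260.90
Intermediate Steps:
U(F) = F
sqrt(U(-306) + 154*(191 + 253)) = sqrt(-306 + 154*(191 + 253)) = sqrt(-306 + 154*444) = sqrt(-306 + 68376) = sqrt(68070)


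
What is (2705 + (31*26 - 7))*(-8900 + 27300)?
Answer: 64473600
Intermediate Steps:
(2705 + (31*26 - 7))*(-8900 + 27300) = (2705 + (806 - 7))*18400 = (2705 + 799)*18400 = 3504*18400 = 64473600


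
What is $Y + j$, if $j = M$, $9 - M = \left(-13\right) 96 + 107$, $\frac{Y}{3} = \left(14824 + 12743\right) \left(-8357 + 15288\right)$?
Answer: $573201781$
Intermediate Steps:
$Y = 573200631$ ($Y = 3 \left(14824 + 12743\right) \left(-8357 + 15288\right) = 3 \cdot 27567 \cdot 6931 = 3 \cdot 191066877 = 573200631$)
$M = 1150$ ($M = 9 - \left(\left(-13\right) 96 + 107\right) = 9 - \left(-1248 + 107\right) = 9 - -1141 = 9 + 1141 = 1150$)
$j = 1150$
$Y + j = 573200631 + 1150 = 573201781$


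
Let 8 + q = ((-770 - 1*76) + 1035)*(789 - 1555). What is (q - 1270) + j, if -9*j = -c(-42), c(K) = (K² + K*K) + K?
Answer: -436994/3 ≈ -1.4566e+5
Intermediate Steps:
c(K) = K + 2*K² (c(K) = (K² + K²) + K = 2*K² + K = K + 2*K²)
q = -144782 (q = -8 + ((-770 - 1*76) + 1035)*(789 - 1555) = -8 + ((-770 - 76) + 1035)*(-766) = -8 + (-846 + 1035)*(-766) = -8 + 189*(-766) = -8 - 144774 = -144782)
j = 1162/3 (j = -(-1)*(-42*(1 + 2*(-42)))/9 = -(-1)*(-42*(1 - 84))/9 = -(-1)*(-42*(-83))/9 = -(-1)*3486/9 = -⅑*(-3486) = 1162/3 ≈ 387.33)
(q - 1270) + j = (-144782 - 1270) + 1162/3 = -146052 + 1162/3 = -436994/3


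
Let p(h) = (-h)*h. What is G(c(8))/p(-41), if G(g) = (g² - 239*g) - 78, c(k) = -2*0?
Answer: 78/1681 ≈ 0.046401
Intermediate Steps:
c(k) = 0
p(h) = -h²
G(g) = -78 + g² - 239*g
G(c(8))/p(-41) = (-78 + 0² - 239*0)/((-1*(-41)²)) = (-78 + 0 + 0)/((-1*1681)) = -78/(-1681) = -78*(-1/1681) = 78/1681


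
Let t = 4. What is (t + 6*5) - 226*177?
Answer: -39968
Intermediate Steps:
(t + 6*5) - 226*177 = (4 + 6*5) - 226*177 = (4 + 30) - 40002 = 34 - 40002 = -39968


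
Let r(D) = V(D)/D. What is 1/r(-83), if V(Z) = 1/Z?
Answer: 6889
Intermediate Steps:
r(D) = D⁻² (r(D) = 1/(D*D) = D⁻²)
1/r(-83) = 1/((-83)⁻²) = 1/(1/6889) = 6889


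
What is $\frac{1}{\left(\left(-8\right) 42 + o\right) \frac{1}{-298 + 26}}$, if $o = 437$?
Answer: $- \frac{272}{101} \approx -2.6931$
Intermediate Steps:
$\frac{1}{\left(\left(-8\right) 42 + o\right) \frac{1}{-298 + 26}} = \frac{1}{\left(\left(-8\right) 42 + 437\right) \frac{1}{-298 + 26}} = \frac{1}{\left(-336 + 437\right) \frac{1}{-272}} = \frac{1}{101 \left(- \frac{1}{272}\right)} = \frac{1}{- \frac{101}{272}} = - \frac{272}{101}$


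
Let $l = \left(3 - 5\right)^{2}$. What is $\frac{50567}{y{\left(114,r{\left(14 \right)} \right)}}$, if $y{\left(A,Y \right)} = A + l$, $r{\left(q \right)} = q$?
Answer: $\frac{50567}{118} \approx 428.53$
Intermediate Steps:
$l = 4$ ($l = \left(3 - 5\right)^{2} = \left(-2\right)^{2} = 4$)
$y{\left(A,Y \right)} = 4 + A$ ($y{\left(A,Y \right)} = A + 4 = 4 + A$)
$\frac{50567}{y{\left(114,r{\left(14 \right)} \right)}} = \frac{50567}{4 + 114} = \frac{50567}{118}$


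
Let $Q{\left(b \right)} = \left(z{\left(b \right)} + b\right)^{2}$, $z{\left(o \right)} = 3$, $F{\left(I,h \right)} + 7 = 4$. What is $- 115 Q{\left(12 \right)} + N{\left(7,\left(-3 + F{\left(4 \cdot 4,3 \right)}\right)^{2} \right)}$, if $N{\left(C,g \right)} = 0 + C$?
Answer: $-25868$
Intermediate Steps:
$F{\left(I,h \right)} = -3$ ($F{\left(I,h \right)} = -7 + 4 = -3$)
$N{\left(C,g \right)} = C$
$Q{\left(b \right)} = \left(3 + b\right)^{2}$
$- 115 Q{\left(12 \right)} + N{\left(7,\left(-3 + F{\left(4 \cdot 4,3 \right)}\right)^{2} \right)} = - 115 \left(3 + 12\right)^{2} + 7 = - 115 \cdot 15^{2} + 7 = \left(-115\right) 225 + 7 = -25875 + 7 = -25868$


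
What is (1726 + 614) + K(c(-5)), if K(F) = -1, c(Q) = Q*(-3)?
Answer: 2339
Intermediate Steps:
c(Q) = -3*Q
(1726 + 614) + K(c(-5)) = (1726 + 614) - 1 = 2340 - 1 = 2339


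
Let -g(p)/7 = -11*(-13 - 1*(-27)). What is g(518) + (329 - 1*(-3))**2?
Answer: 111302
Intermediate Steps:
g(p) = 1078 (g(p) = -(-77)*(-13 - 1*(-27)) = -(-77)*(-13 + 27) = -(-77)*14 = -7*(-154) = 1078)
g(518) + (329 - 1*(-3))**2 = 1078 + (329 - 1*(-3))**2 = 1078 + (329 + 3)**2 = 1078 + 332**2 = 1078 + 110224 = 111302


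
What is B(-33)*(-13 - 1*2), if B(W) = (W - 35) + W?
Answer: 1515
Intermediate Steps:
B(W) = -35 + 2*W (B(W) = (-35 + W) + W = -35 + 2*W)
B(-33)*(-13 - 1*2) = (-35 + 2*(-33))*(-13 - 1*2) = (-35 - 66)*(-13 - 2) = -101*(-15) = 1515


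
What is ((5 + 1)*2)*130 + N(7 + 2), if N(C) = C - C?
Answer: 1560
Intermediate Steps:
N(C) = 0
((5 + 1)*2)*130 + N(7 + 2) = ((5 + 1)*2)*130 + 0 = (6*2)*130 + 0 = 12*130 + 0 = 1560 + 0 = 1560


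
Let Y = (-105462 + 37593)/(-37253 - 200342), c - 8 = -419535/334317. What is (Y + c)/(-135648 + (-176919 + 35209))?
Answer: -93077787178/3671852310400195 ≈ -2.5349e-5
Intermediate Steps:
c = 751667/111439 (c = 8 - 419535/334317 = 8 - 419535*1/334317 = 8 - 139845/111439 = 751667/111439 ≈ 6.7451)
Y = 67869/237595 (Y = -67869/(-237595) = -67869*(-1/237595) = 67869/237595 ≈ 0.28565)
(Y + c)/(-135648 + (-176919 + 35209)) = (67869/237595 + 751667/111439)/(-135648 + (-176919 + 35209)) = 186155574356/(26477349205*(-135648 - 141710)) = (186155574356/26477349205)/(-277358) = (186155574356/26477349205)*(-1/277358) = -93077787178/3671852310400195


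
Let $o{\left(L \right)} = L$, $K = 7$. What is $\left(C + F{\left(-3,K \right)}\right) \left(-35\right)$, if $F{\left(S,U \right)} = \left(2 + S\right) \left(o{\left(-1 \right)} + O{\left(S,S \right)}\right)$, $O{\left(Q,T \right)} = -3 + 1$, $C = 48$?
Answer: $-1785$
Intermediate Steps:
$O{\left(Q,T \right)} = -2$
$F{\left(S,U \right)} = -6 - 3 S$ ($F{\left(S,U \right)} = \left(2 + S\right) \left(-1 - 2\right) = \left(2 + S\right) \left(-3\right) = -6 - 3 S$)
$\left(C + F{\left(-3,K \right)}\right) \left(-35\right) = \left(48 - -3\right) \left(-35\right) = \left(48 + \left(-6 + 9\right)\right) \left(-35\right) = \left(48 + 3\right) \left(-35\right) = 51 \left(-35\right) = -1785$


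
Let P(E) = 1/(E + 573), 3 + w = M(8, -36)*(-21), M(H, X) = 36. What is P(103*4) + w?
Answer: -747614/985 ≈ -759.00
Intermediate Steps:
w = -759 (w = -3 + 36*(-21) = -3 - 756 = -759)
P(E) = 1/(573 + E)
P(103*4) + w = 1/(573 + 103*4) - 759 = 1/(573 + 412) - 759 = 1/985 - 759 = -747614/985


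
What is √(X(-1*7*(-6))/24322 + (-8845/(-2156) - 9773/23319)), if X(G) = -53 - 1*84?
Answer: √779367166498404657833/14557227762 ≈ 1.9178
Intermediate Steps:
X(G) = -137 (X(G) = -53 - 84 = -137)
√(X(-1*7*(-6))/24322 + (-8845/(-2156) - 9773/23319)) = √(-137/24322 + (-8845/(-2156) - 9773/23319)) = √(-137*1/24322 + (-8845*(-1/2156) - 9773*1/23319)) = √(-137/24322 + (8845/2156 - 9773/23319)) = √(-137/24322 + 185185967/50275764) = √(2248602654853/611403566004) = √779367166498404657833/14557227762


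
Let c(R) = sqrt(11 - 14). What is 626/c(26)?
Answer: -626*I*sqrt(3)/3 ≈ -361.42*I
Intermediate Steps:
c(R) = I*sqrt(3) (c(R) = sqrt(-3) = I*sqrt(3))
626/c(26) = 626/((I*sqrt(3))) = 626*(-I*sqrt(3)/3) = -626*I*sqrt(3)/3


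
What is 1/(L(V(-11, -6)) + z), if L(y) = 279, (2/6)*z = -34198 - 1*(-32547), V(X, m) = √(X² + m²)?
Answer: -1/4674 ≈ -0.00021395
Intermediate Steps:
z = -4953 (z = 3*(-34198 - 1*(-32547)) = 3*(-34198 + 32547) = 3*(-1651) = -4953)
1/(L(V(-11, -6)) + z) = 1/(279 - 4953) = 1/(-4674) = -1/4674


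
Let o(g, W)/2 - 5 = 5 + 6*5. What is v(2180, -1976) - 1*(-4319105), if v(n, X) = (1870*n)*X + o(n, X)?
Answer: -8051042415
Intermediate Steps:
o(g, W) = 80 (o(g, W) = 10 + 2*(5 + 6*5) = 10 + 2*(5 + 30) = 10 + 2*35 = 10 + 70 = 80)
v(n, X) = 80 + 1870*X*n (v(n, X) = (1870*n)*X + 80 = 1870*X*n + 80 = 80 + 1870*X*n)
v(2180, -1976) - 1*(-4319105) = (80 + 1870*(-1976)*2180) - 1*(-4319105) = (80 - 8055361600) + 4319105 = -8055361520 + 4319105 = -8051042415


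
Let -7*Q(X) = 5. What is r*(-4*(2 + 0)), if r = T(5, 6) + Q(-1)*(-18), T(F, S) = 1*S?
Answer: -1056/7 ≈ -150.86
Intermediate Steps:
Q(X) = -5/7 (Q(X) = -⅐*5 = -5/7)
T(F, S) = S
r = 132/7 (r = 6 - 5/7*(-18) = 6 + 90/7 = 132/7 ≈ 18.857)
r*(-4*(2 + 0)) = 132*(-4*(2 + 0))/7 = 132*(-4*2)/7 = (132/7)*(-8) = -1056/7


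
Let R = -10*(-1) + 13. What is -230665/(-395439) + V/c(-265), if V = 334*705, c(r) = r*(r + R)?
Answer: 980968798/230540937 ≈ 4.2551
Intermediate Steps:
R = 23 (R = 10 + 13 = 23)
c(r) = r*(23 + r) (c(r) = r*(r + 23) = r*(23 + r))
V = 235470
-230665/(-395439) + V/c(-265) = -230665/(-395439) + 235470/((-265*(23 - 265))) = -230665*(-1/395439) + 235470/((-265*(-242))) = 230665/395439 + 235470/64130 = 230665/395439 + 235470*(1/64130) = 230665/395439 + 23547/6413 = 980968798/230540937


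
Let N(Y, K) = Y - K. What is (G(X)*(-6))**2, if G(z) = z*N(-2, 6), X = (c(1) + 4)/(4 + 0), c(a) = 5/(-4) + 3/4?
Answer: 1764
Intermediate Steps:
c(a) = -1/2 (c(a) = 5*(-1/4) + 3*(1/4) = -5/4 + 3/4 = -1/2)
X = 7/8 (X = (-1/2 + 4)/(4 + 0) = (7/2)/4 = (7/2)*(1/4) = 7/8 ≈ 0.87500)
G(z) = -8*z (G(z) = z*(-2 - 1*6) = z*(-2 - 6) = z*(-8) = -8*z)
(G(X)*(-6))**2 = (-8*7/8*(-6))**2 = (-7*(-6))**2 = 42**2 = 1764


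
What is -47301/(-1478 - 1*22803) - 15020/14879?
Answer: 339090959/361276999 ≈ 0.93859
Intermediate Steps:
-47301/(-1478 - 1*22803) - 15020/14879 = -47301/(-1478 - 22803) - 15020*1/14879 = -47301/(-24281) - 15020/14879 = -47301*(-1/24281) - 15020/14879 = 47301/24281 - 15020/14879 = 339090959/361276999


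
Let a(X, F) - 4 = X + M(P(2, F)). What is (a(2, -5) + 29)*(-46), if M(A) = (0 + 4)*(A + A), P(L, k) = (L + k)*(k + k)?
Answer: -12650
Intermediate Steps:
P(L, k) = 2*k*(L + k) (P(L, k) = (L + k)*(2*k) = 2*k*(L + k))
M(A) = 8*A (M(A) = 4*(2*A) = 8*A)
a(X, F) = 4 + X + 16*F*(2 + F) (a(X, F) = 4 + (X + 8*(2*F*(2 + F))) = 4 + (X + 16*F*(2 + F)) = 4 + X + 16*F*(2 + F))
(a(2, -5) + 29)*(-46) = ((4 + 2 + 16*(-5)*(2 - 5)) + 29)*(-46) = ((4 + 2 + 16*(-5)*(-3)) + 29)*(-46) = ((4 + 2 + 240) + 29)*(-46) = (246 + 29)*(-46) = 275*(-46) = -12650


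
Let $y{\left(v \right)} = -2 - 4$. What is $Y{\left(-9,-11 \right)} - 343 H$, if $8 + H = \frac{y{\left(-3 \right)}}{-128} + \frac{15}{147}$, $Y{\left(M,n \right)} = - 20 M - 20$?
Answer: $\frac{182587}{64} \approx 2852.9$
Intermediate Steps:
$y{\left(v \right)} = -6$
$Y{\left(M,n \right)} = -20 - 20 M$
$H = - \frac{24621}{3136}$ ($H = -8 + \left(- \frac{6}{-128} + \frac{15}{147}\right) = -8 + \left(\left(-6\right) \left(- \frac{1}{128}\right) + 15 \cdot \frac{1}{147}\right) = -8 + \left(\frac{3}{64} + \frac{5}{49}\right) = -8 + \frac{467}{3136} = - \frac{24621}{3136} \approx -7.8511$)
$Y{\left(-9,-11 \right)} - 343 H = \left(-20 - -180\right) - - \frac{172347}{64} = \left(-20 + 180\right) + \frac{172347}{64} = 160 + \frac{172347}{64} = \frac{182587}{64}$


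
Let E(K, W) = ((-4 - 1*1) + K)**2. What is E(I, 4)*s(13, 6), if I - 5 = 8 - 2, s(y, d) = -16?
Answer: -576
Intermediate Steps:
I = 11 (I = 5 + (8 - 2) = 5 + 6 = 11)
E(K, W) = (-5 + K)**2 (E(K, W) = ((-4 - 1) + K)**2 = (-5 + K)**2)
E(I, 4)*s(13, 6) = (-5 + 11)**2*(-16) = 6**2*(-16) = 36*(-16) = -576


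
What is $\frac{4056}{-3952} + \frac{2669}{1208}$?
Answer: $\frac{27155}{22952} \approx 1.1831$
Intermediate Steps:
$\frac{4056}{-3952} + \frac{2669}{1208} = 4056 \left(- \frac{1}{3952}\right) + 2669 \cdot \frac{1}{1208} = - \frac{39}{38} + \frac{2669}{1208} = \frac{27155}{22952}$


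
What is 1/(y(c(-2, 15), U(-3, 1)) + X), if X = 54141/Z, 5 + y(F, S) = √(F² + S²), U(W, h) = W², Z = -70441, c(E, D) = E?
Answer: 28623418586/256647359169 + 4961934481*√85/256647359169 ≈ 0.28978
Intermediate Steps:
y(F, S) = -5 + √(F² + S²)
X = -54141/70441 (X = 54141/(-70441) = 54141*(-1/70441) = -54141/70441 ≈ -0.76860)
1/(y(c(-2, 15), U(-3, 1)) + X) = 1/((-5 + √((-2)² + ((-3)²)²)) - 54141/70441) = 1/((-5 + √(4 + 9²)) - 54141/70441) = 1/((-5 + √(4 + 81)) - 54141/70441) = 1/((-5 + √85) - 54141/70441) = 1/(-406346/70441 + √85)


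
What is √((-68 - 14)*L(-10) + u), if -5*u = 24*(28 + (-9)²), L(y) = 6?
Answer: 6*I*√705/5 ≈ 31.862*I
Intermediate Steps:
u = -2616/5 (u = -24*(28 + (-9)²)/5 = -24*(28 + 81)/5 = -24*109/5 = -⅕*2616 = -2616/5 ≈ -523.20)
√((-68 - 14)*L(-10) + u) = √((-68 - 14)*6 - 2616/5) = √(-82*6 - 2616/5) = √(-492 - 2616/5) = √(-5076/5) = 6*I*√705/5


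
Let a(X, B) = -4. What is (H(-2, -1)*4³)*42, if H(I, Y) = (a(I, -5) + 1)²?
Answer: 24192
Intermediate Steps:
H(I, Y) = 9 (H(I, Y) = (-4 + 1)² = (-3)² = 9)
(H(-2, -1)*4³)*42 = (9*4³)*42 = (9*64)*42 = 576*42 = 24192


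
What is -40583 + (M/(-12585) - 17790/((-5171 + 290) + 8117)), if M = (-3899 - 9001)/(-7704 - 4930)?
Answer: -348060172524747/8575340134 ≈ -40589.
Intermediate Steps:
M = 6450/6317 (M = -12900/(-12634) = -12900*(-1/12634) = 6450/6317 ≈ 1.0211)
-40583 + (M/(-12585) - 17790/((-5171 + 290) + 8117)) = -40583 + ((6450/6317)/(-12585) - 17790/((-5171 + 290) + 8117)) = -40583 + ((6450/6317)*(-1/12585) - 17790/(-4881 + 8117)) = -40583 + (-430/5299963 - 17790/3236) = -40583 + (-430/5299963 - 17790*1/3236) = -40583 + (-430/5299963 - 8895/1618) = -40583 - 47143866625/8575340134 = -348060172524747/8575340134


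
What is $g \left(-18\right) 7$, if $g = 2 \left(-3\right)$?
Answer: $756$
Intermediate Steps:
$g = -6$
$g \left(-18\right) 7 = \left(-6\right) \left(-18\right) 7 = 108 \cdot 7 = 756$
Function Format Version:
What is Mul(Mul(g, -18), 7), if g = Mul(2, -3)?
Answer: 756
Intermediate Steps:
g = -6
Mul(Mul(g, -18), 7) = Mul(Mul(-6, -18), 7) = Mul(108, 7) = 756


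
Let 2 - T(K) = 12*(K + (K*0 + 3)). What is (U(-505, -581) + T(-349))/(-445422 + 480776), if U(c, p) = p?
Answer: 3573/35354 ≈ 0.10106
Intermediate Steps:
T(K) = -34 - 12*K (T(K) = 2 - 12*(K + (K*0 + 3)) = 2 - 12*(K + (0 + 3)) = 2 - 12*(K + 3) = 2 - 12*(3 + K) = 2 - (36 + 12*K) = 2 + (-36 - 12*K) = -34 - 12*K)
(U(-505, -581) + T(-349))/(-445422 + 480776) = (-581 + (-34 - 12*(-349)))/(-445422 + 480776) = (-581 + (-34 + 4188))/35354 = (-581 + 4154)*(1/35354) = 3573*(1/35354) = 3573/35354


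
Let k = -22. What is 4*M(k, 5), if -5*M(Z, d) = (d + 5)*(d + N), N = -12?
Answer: 56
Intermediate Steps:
M(Z, d) = -(-12 + d)*(5 + d)/5 (M(Z, d) = -(d + 5)*(d - 12)/5 = -(5 + d)*(-12 + d)/5 = -(-12 + d)*(5 + d)/5)
4*M(k, 5) = 4*(12 - ⅕*5² + (7/5)*5) = 4*(12 - ⅕*25 + 7) = 4*(12 - 5 + 7) = 4*14 = 56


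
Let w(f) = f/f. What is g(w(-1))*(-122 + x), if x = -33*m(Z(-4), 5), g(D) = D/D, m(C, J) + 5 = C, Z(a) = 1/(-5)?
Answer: 248/5 ≈ 49.600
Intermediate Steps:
Z(a) = -1/5
w(f) = 1
m(C, J) = -5 + C
g(D) = 1
x = 858/5 (x = -33*(-5 - 1/5) = -33*(-26/5) = 858/5 ≈ 171.60)
g(w(-1))*(-122 + x) = 1*(-122 + 858/5) = 1*(248/5) = 248/5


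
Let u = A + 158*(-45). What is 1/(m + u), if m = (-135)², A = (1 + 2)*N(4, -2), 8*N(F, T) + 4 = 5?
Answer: 8/88923 ≈ 8.9966e-5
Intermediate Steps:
N(F, T) = ⅛ (N(F, T) = -½ + (⅛)*5 = -½ + 5/8 = ⅛)
A = 3/8 (A = (1 + 2)*(⅛) = 3*(⅛) = 3/8 ≈ 0.37500)
m = 18225
u = -56877/8 (u = 3/8 + 158*(-45) = 3/8 - 7110 = -56877/8 ≈ -7109.6)
1/(m + u) = 1/(18225 - 56877/8) = 1/(88923/8) = 8/88923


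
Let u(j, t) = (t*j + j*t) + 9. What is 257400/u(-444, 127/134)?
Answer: -1149720/3719 ≈ -309.15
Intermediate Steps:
u(j, t) = 9 + 2*j*t (u(j, t) = (j*t + j*t) + 9 = 2*j*t + 9 = 9 + 2*j*t)
257400/u(-444, 127/134) = 257400/(9 + 2*(-444)*(127/134)) = 257400/(9 - 56388/67) = 257400/(-55785/67) = 257400*(-67/55785) = -1149720/3719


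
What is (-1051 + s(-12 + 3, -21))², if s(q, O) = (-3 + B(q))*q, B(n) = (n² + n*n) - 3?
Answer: 6027025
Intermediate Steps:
B(n) = -3 + 2*n² (B(n) = (n² + n²) - 3 = 2*n² - 3 = -3 + 2*n²)
s(q, O) = q*(-6 + 2*q²) (s(q, O) = (-3 + (-3 + 2*q²))*q = (-6 + 2*q²)*q = q*(-6 + 2*q²))
(-1051 + s(-12 + 3, -21))² = (-1051 + 2*(-12 + 3)*(-3 + (-12 + 3)²))² = (-1051 + 2*(-9)*(-3 + (-9)²))² = (-1051 + 2*(-9)*(-3 + 81))² = (-1051 + 2*(-9)*78)² = (-1051 - 1404)² = (-2455)² = 6027025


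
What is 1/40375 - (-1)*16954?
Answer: 684517751/40375 ≈ 16954.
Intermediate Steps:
1/40375 - (-1)*16954 = 1/40375 - 1*(-16954) = 1/40375 + 16954 = 684517751/40375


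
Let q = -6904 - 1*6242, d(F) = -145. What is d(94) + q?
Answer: -13291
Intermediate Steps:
q = -13146 (q = -6904 - 6242 = -13146)
d(94) + q = -145 - 13146 = -13291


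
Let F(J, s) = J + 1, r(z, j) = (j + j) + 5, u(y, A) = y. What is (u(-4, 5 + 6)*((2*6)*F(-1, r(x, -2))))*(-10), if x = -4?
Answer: 0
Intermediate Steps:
r(z, j) = 5 + 2*j (r(z, j) = 2*j + 5 = 5 + 2*j)
F(J, s) = 1 + J
(u(-4, 5 + 6)*((2*6)*F(-1, r(x, -2))))*(-10) = -4*2*6*(1 - 1)*(-10) = -48*0*(-10) = -4*0*(-10) = 0*(-10) = 0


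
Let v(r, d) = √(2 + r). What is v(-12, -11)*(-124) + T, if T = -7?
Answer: -7 - 124*I*√10 ≈ -7.0 - 392.12*I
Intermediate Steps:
v(-12, -11)*(-124) + T = √(2 - 12)*(-124) - 7 = √(-10)*(-124) - 7 = (I*√10)*(-124) - 7 = -124*I*√10 - 7 = -7 - 124*I*√10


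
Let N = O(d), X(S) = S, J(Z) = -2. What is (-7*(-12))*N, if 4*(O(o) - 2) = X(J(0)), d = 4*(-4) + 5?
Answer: 126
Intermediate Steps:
d = -11 (d = -16 + 5 = -11)
O(o) = 3/2 (O(o) = 2 + (¼)*(-2) = 2 - ½ = 3/2)
N = 3/2 ≈ 1.5000
(-7*(-12))*N = -7*(-12)*(3/2) = 84*(3/2) = 126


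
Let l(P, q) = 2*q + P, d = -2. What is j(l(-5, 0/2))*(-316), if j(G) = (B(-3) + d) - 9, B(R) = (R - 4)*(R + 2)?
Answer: 1264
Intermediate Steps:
B(R) = (-4 + R)*(2 + R)
l(P, q) = P + 2*q
j(G) = -4 (j(G) = ((-8 + (-3)² - 2*(-3)) - 2) - 9 = ((-8 + 9 + 6) - 2) - 9 = (7 - 2) - 9 = 5 - 9 = -4)
j(l(-5, 0/2))*(-316) = -4*(-316) = 1264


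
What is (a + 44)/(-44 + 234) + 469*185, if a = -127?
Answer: 16485267/190 ≈ 86765.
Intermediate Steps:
(a + 44)/(-44 + 234) + 469*185 = (-127 + 44)/(-44 + 234) + 469*185 = -83/190 + 86765 = 16485267/190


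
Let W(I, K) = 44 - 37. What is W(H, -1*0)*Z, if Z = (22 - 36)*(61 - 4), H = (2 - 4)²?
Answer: -5586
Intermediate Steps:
H = 4 (H = (-2)² = 4)
Z = -798 (Z = -14*57 = -798)
W(I, K) = 7
W(H, -1*0)*Z = 7*(-798) = -5586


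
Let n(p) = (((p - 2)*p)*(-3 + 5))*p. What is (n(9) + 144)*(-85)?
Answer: -108630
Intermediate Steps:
n(p) = 2*p²*(-2 + p) (n(p) = (((-2 + p)*p)*2)*p = ((p*(-2 + p))*2)*p = (2*p*(-2 + p))*p = 2*p²*(-2 + p))
(n(9) + 144)*(-85) = (2*9²*(-2 + 9) + 144)*(-85) = (2*81*7 + 144)*(-85) = (1134 + 144)*(-85) = 1278*(-85) = -108630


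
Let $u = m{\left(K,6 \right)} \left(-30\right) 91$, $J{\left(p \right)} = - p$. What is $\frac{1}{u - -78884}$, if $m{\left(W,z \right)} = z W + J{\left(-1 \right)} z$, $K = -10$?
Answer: $\frac{1}{226304} \approx 4.4188 \cdot 10^{-6}$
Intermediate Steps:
$m{\left(W,z \right)} = z + W z$ ($m{\left(W,z \right)} = z W + \left(-1\right) \left(-1\right) z = W z + 1 z = W z + z = z + W z$)
$u = 147420$ ($u = 6 \left(1 - 10\right) \left(-30\right) 91 = 6 \left(-9\right) \left(-30\right) 91 = \left(-54\right) \left(-30\right) 91 = 1620 \cdot 91 = 147420$)
$\frac{1}{u - -78884} = \frac{1}{147420 - -78884} = \frac{1}{147420 + 78884} = \frac{1}{226304}$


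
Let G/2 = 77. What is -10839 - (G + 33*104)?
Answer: -14425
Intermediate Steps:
G = 154 (G = 2*77 = 154)
-10839 - (G + 33*104) = -10839 - (154 + 33*104) = -10839 - (154 + 3432) = -10839 - 1*3586 = -10839 - 3586 = -14425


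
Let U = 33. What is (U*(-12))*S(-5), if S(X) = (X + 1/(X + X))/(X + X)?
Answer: -5049/25 ≈ -201.96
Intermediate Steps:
S(X) = (X + 1/(2*X))/(2*X) (S(X) = (X + 1/(2*X))/((2*X)) = (X + 1/(2*X))*(1/(2*X)) = (X + 1/(2*X))/(2*X))
(U*(-12))*S(-5) = (33*(-12))*(½ + (¼)/(-5)²) = -396*(½ + (¼)*(1/25)) = -396*(½ + 1/100) = -396*51/100 = -5049/25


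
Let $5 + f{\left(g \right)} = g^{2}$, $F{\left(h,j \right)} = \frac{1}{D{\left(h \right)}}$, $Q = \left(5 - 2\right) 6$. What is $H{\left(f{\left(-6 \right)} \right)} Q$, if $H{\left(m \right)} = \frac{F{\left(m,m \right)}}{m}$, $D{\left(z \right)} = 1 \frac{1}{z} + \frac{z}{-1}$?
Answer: $- \frac{3}{160} \approx -0.01875$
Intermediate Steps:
$D{\left(z \right)} = \frac{1}{z} - z$ ($D{\left(z \right)} = \frac{1}{z} + z \left(-1\right) = \frac{1}{z} - z$)
$Q = 18$ ($Q = 3 \cdot 6 = 18$)
$F{\left(h,j \right)} = \frac{1}{\frac{1}{h} - h}$
$f{\left(g \right)} = -5 + g^{2}$
$H{\left(m \right)} = - \frac{1}{-1 + m^{2}}$ ($H{\left(m \right)} = \frac{\left(-1\right) m \frac{1}{-1 + m^{2}}}{m} = - \frac{1}{-1 + m^{2}}$)
$H{\left(f{\left(-6 \right)} \right)} Q = - \frac{1}{-1 + \left(-5 + \left(-6\right)^{2}\right)^{2}} \cdot 18 = - \frac{1}{-1 + \left(-5 + 36\right)^{2}} \cdot 18 = - \frac{1}{-1 + 31^{2}} \cdot 18 = - \frac{1}{-1 + 961} \cdot 18 = - \frac{1}{960} \cdot 18 = \left(-1\right) \frac{1}{960} \cdot 18 = \left(- \frac{1}{960}\right) 18 = - \frac{3}{160}$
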